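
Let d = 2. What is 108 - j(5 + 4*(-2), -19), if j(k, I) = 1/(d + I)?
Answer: 1837/17 ≈ 108.06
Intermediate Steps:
j(k, I) = 1/(2 + I)
108 - j(5 + 4*(-2), -19) = 108 - 1/(2 - 19) = 108 - 1/(-17) = 108 - 1*(-1/17) = 108 + 1/17 = 1837/17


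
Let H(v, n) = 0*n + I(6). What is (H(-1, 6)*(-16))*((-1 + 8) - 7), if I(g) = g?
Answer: 0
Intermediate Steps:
H(v, n) = 6 (H(v, n) = 0*n + 6 = 0 + 6 = 6)
(H(-1, 6)*(-16))*((-1 + 8) - 7) = (6*(-16))*((-1 + 8) - 7) = -96*(7 - 7) = -96*0 = 0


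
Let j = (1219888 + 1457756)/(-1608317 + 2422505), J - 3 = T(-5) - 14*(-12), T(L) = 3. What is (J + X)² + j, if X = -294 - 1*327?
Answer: 13557063978/67849 ≈ 1.9981e+5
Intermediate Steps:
X = -621 (X = -294 - 327 = -621)
J = 174 (J = 3 + (3 - 14*(-12)) = 3 + (3 + 168) = 3 + 171 = 174)
j = 223137/67849 (j = 2677644/814188 = 2677644*(1/814188) = 223137/67849 ≈ 3.2887)
(J + X)² + j = (174 - 621)² + 223137/67849 = (-447)² + 223137/67849 = 199809 + 223137/67849 = 13557063978/67849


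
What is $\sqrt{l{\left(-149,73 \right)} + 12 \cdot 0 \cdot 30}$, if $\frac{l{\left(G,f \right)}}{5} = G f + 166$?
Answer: $i \sqrt{53555} \approx 231.42 i$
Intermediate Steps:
$l{\left(G,f \right)} = 830 + 5 G f$ ($l{\left(G,f \right)} = 5 \left(G f + 166\right) = 5 \left(166 + G f\right) = 830 + 5 G f$)
$\sqrt{l{\left(-149,73 \right)} + 12 \cdot 0 \cdot 30} = \sqrt{\left(830 + 5 \left(-149\right) 73\right) + 12 \cdot 0 \cdot 30} = \sqrt{\left(830 - 54385\right) + 0 \cdot 30} = \sqrt{-53555 + 0} = \sqrt{-53555} = i \sqrt{53555}$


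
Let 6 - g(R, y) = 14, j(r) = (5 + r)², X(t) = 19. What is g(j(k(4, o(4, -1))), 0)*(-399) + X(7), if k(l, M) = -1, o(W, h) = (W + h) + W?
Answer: 3211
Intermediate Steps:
o(W, h) = h + 2*W
g(R, y) = -8 (g(R, y) = 6 - 1*14 = 6 - 14 = -8)
g(j(k(4, o(4, -1))), 0)*(-399) + X(7) = -8*(-399) + 19 = 3192 + 19 = 3211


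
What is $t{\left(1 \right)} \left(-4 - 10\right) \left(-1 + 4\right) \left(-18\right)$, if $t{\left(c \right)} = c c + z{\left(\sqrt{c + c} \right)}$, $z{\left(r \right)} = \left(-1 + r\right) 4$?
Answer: $-2268 + 3024 \sqrt{2} \approx 2008.6$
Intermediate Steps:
$z{\left(r \right)} = -4 + 4 r$
$t{\left(c \right)} = -4 + c^{2} + 4 \sqrt{2} \sqrt{c}$ ($t{\left(c \right)} = c c + \left(-4 + 4 \sqrt{c + c}\right) = c^{2} + \left(-4 + 4 \sqrt{2 c}\right) = c^{2} + \left(-4 + 4 \sqrt{2} \sqrt{c}\right) = -4 + c^{2} + 4 \sqrt{2} \sqrt{c}$)
$t{\left(1 \right)} \left(-4 - 10\right) \left(-1 + 4\right) \left(-18\right) = \left(-4 + 1^{2} + 4 \sqrt{2} \sqrt{1}\right) \left(-4 - 10\right) \left(-1 + 4\right) \left(-18\right) = \left(-4 + 1 + 4 \sqrt{2} \cdot 1\right) \left(\left(-14\right) 3\right) \left(-18\right) = \left(-4 + 1 + 4 \sqrt{2}\right) \left(-42\right) \left(-18\right) = \left(-3 + 4 \sqrt{2}\right) \left(-42\right) \left(-18\right) = \left(126 - 168 \sqrt{2}\right) \left(-18\right) = -2268 + 3024 \sqrt{2}$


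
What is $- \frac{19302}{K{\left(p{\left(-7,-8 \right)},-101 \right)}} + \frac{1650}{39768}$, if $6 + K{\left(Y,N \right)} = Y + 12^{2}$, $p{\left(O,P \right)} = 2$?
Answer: $- \frac{31973789}{231980} \approx -137.83$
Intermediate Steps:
$K{\left(Y,N \right)} = 138 + Y$ ($K{\left(Y,N \right)} = -6 + \left(Y + 12^{2}\right) = -6 + \left(Y + 144\right) = -6 + \left(144 + Y\right) = 138 + Y$)
$- \frac{19302}{K{\left(p{\left(-7,-8 \right)},-101 \right)}} + \frac{1650}{39768} = - \frac{19302}{138 + 2} + \frac{1650}{39768} = - \frac{19302}{140} + 1650 \cdot \frac{1}{39768} = \left(-19302\right) \frac{1}{140} + \frac{275}{6628} = - \frac{9651}{70} + \frac{275}{6628} = - \frac{31973789}{231980}$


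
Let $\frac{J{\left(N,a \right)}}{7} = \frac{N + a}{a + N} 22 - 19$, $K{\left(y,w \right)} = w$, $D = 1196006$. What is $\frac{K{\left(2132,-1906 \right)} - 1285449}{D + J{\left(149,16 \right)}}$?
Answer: $- \frac{1287355}{1196027} \approx -1.0764$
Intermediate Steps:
$J{\left(N,a \right)} = 21$ ($J{\left(N,a \right)} = 7 \left(\frac{N + a}{a + N} 22 - 19\right) = 7 \left(\frac{N + a}{N + a} 22 - 19\right) = 7 \left(1 \cdot 22 - 19\right) = 7 \left(22 - 19\right) = 7 \cdot 3 = 21$)
$\frac{K{\left(2132,-1906 \right)} - 1285449}{D + J{\left(149,16 \right)}} = \frac{-1906 - 1285449}{1196006 + 21} = - \frac{1287355}{1196027}$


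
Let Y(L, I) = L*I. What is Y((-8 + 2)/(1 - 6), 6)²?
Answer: 1296/25 ≈ 51.840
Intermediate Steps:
Y(L, I) = I*L
Y((-8 + 2)/(1 - 6), 6)² = (6*((-8 + 2)/(1 - 6)))² = (6*(-6/(-5)))² = (6*(-6*(-⅕)))² = (6*(6/5))² = (36/5)² = 1296/25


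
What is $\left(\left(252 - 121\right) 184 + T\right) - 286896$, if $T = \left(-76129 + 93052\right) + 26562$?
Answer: $-219307$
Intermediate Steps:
$T = 43485$ ($T = 16923 + 26562 = 43485$)
$\left(\left(252 - 121\right) 184 + T\right) - 286896 = \left(\left(252 - 121\right) 184 + 43485\right) - 286896 = \left(131 \cdot 184 + 43485\right) - 286896 = \left(24104 + 43485\right) - 286896 = 67589 - 286896 = -219307$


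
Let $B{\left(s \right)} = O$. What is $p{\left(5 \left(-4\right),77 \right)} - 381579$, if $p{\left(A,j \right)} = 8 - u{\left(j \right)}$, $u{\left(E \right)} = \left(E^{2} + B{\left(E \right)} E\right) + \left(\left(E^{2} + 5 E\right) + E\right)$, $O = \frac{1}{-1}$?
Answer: $-393814$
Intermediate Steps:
$O = -1$
$B{\left(s \right)} = -1$
$u{\left(E \right)} = 2 E^{2} + 5 E$ ($u{\left(E \right)} = \left(E^{2} - E\right) + \left(\left(E^{2} + 5 E\right) + E\right) = \left(E^{2} - E\right) + \left(E^{2} + 6 E\right) = 2 E^{2} + 5 E$)
$p{\left(A,j \right)} = 8 - j \left(5 + 2 j\right)$
$p{\left(5 \left(-4\right),77 \right)} - 381579 = \left(8 - 77 \left(5 + 2 \cdot 77\right)\right) - 381579 = \left(8 - 77 \left(5 + 154\right)\right) - 381579 = \left(8 - 77 \cdot 159\right) - 381579 = \left(8 - 12243\right) - 381579 = -12235 - 381579 = -393814$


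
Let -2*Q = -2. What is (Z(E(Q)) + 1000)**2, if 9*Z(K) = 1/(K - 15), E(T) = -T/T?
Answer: 20735712001/20736 ≈ 9.9999e+5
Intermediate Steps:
Q = 1 (Q = -1/2*(-2) = 1)
E(T) = -1 (E(T) = -1*1 = -1)
Z(K) = 1/(9*(-15 + K)) (Z(K) = 1/(9*(K - 15)) = 1/(9*(-15 + K)))
(Z(E(Q)) + 1000)**2 = (1/(9*(-15 - 1)) + 1000)**2 = ((1/9)/(-16) + 1000)**2 = ((1/9)*(-1/16) + 1000)**2 = (-1/144 + 1000)**2 = (143999/144)**2 = 20735712001/20736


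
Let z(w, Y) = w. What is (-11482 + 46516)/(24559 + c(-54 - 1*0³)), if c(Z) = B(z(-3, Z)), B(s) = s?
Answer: 17517/12278 ≈ 1.4267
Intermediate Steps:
c(Z) = -3
(-11482 + 46516)/(24559 + c(-54 - 1*0³)) = (-11482 + 46516)/(24559 - 3) = 35034/24556 = 35034*(1/24556) = 17517/12278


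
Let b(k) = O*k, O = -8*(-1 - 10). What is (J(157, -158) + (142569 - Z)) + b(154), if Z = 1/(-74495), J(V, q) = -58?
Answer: 11625913186/74495 ≈ 1.5606e+5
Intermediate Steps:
O = 88 (O = -8*(-11) = 88)
b(k) = 88*k
Z = -1/74495 ≈ -1.3424e-5
(J(157, -158) + (142569 - Z)) + b(154) = (-58 + (142569 - 1*(-1/74495))) + 88*154 = (-58 + (142569 + 1/74495)) + 13552 = (-58 + 10620677656/74495) + 13552 = 10616356946/74495 + 13552 = 11625913186/74495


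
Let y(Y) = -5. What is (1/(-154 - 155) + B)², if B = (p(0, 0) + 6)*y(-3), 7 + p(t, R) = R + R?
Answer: 2383936/95481 ≈ 24.968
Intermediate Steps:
p(t, R) = -7 + 2*R (p(t, R) = -7 + (R + R) = -7 + 2*R)
B = 5 (B = ((-7 + 2*0) + 6)*(-5) = ((-7 + 0) + 6)*(-5) = (-7 + 6)*(-5) = -1*(-5) = 5)
(1/(-154 - 155) + B)² = (1/(-154 - 155) + 5)² = (1/(-309) + 5)² = (-1/309 + 5)² = (1544/309)² = 2383936/95481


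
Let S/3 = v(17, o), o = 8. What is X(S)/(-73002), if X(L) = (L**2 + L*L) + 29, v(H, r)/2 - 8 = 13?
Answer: -31781/73002 ≈ -0.43534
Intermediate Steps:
v(H, r) = 42 (v(H, r) = 16 + 2*13 = 16 + 26 = 42)
S = 126 (S = 3*42 = 126)
X(L) = 29 + 2*L**2 (X(L) = (L**2 + L**2) + 29 = 2*L**2 + 29 = 29 + 2*L**2)
X(S)/(-73002) = (29 + 2*126**2)/(-73002) = (29 + 2*15876)*(-1/73002) = (29 + 31752)*(-1/73002) = 31781*(-1/73002) = -31781/73002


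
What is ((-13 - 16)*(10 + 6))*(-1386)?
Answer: 643104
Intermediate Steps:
((-13 - 16)*(10 + 6))*(-1386) = -29*16*(-1386) = -464*(-1386) = 643104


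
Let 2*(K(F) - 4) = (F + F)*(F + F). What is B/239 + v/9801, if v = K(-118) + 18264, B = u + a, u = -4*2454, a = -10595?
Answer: -7000981/86757 ≈ -80.696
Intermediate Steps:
u = -9816
K(F) = 4 + 2*F² (K(F) = 4 + ((F + F)*(F + F))/2 = 4 + ((2*F)*(2*F))/2 = 4 + (4*F²)/2 = 4 + 2*F²)
B = -20411 (B = -9816 - 10595 = -20411)
v = 46116 (v = (4 + 2*(-118)²) + 18264 = (4 + 2*13924) + 18264 = (4 + 27848) + 18264 = 27852 + 18264 = 46116)
B/239 + v/9801 = -20411/239 + 46116/9801 = -20411*1/239 + 46116*(1/9801) = -20411/239 + 1708/363 = -7000981/86757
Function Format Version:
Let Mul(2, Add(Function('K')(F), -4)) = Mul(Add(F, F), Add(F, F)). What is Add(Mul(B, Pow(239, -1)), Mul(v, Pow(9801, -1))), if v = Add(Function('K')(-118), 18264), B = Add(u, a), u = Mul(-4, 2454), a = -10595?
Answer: Rational(-7000981, 86757) ≈ -80.696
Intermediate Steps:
u = -9816
Function('K')(F) = Add(4, Mul(2, Pow(F, 2))) (Function('K')(F) = Add(4, Mul(Rational(1, 2), Mul(Add(F, F), Add(F, F)))) = Add(4, Mul(Rational(1, 2), Mul(Mul(2, F), Mul(2, F)))) = Add(4, Mul(Rational(1, 2), Mul(4, Pow(F, 2)))) = Add(4, Mul(2, Pow(F, 2))))
B = -20411 (B = Add(-9816, -10595) = -20411)
v = 46116 (v = Add(Add(4, Mul(2, Pow(-118, 2))), 18264) = Add(Add(4, Mul(2, 13924)), 18264) = Add(Add(4, 27848), 18264) = Add(27852, 18264) = 46116)
Add(Mul(B, Pow(239, -1)), Mul(v, Pow(9801, -1))) = Add(Mul(-20411, Pow(239, -1)), Mul(46116, Pow(9801, -1))) = Add(Mul(-20411, Rational(1, 239)), Mul(46116, Rational(1, 9801))) = Add(Rational(-20411, 239), Rational(1708, 363)) = Rational(-7000981, 86757)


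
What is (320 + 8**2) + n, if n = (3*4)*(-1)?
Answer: 372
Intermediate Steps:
n = -12 (n = 12*(-1) = -12)
(320 + 8**2) + n = (320 + 8**2) - 12 = (320 + 64) - 12 = 384 - 12 = 372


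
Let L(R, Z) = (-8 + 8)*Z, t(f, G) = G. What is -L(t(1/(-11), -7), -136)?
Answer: 0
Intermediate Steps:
L(R, Z) = 0 (L(R, Z) = 0*Z = 0)
-L(t(1/(-11), -7), -136) = -1*0 = 0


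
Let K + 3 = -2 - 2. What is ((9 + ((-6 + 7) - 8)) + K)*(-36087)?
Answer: 180435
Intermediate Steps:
K = -7 (K = -3 + (-2 - 2) = -3 - 4 = -7)
((9 + ((-6 + 7) - 8)) + K)*(-36087) = ((9 + ((-6 + 7) - 8)) - 7)*(-36087) = ((9 + (1 - 8)) - 7)*(-36087) = ((9 - 7) - 7)*(-36087) = (2 - 7)*(-36087) = -5*(-36087) = 180435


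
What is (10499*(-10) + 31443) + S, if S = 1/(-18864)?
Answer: -1387390609/18864 ≈ -73547.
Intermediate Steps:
S = -1/18864 ≈ -5.3011e-5
(10499*(-10) + 31443) + S = (10499*(-10) + 31443) - 1/18864 = (-104990 + 31443) - 1/18864 = -73547 - 1/18864 = -1387390609/18864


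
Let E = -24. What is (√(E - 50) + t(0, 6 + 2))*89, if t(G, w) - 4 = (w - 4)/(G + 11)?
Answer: 4272/11 + 89*I*√74 ≈ 388.36 + 765.61*I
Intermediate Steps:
t(G, w) = 4 + (-4 + w)/(11 + G) (t(G, w) = 4 + (w - 4)/(G + 11) = 4 + (-4 + w)/(11 + G))
(√(E - 50) + t(0, 6 + 2))*89 = (√(-24 - 50) + (40 + (6 + 2) + 4*0)/(11 + 0))*89 = (√(-74) + (40 + 8 + 0)/11)*89 = (I*√74 + (1/11)*48)*89 = (I*√74 + 48/11)*89 = (48/11 + I*√74)*89 = 4272/11 + 89*I*√74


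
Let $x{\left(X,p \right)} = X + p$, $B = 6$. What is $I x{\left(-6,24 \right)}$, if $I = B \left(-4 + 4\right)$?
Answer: $0$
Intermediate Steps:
$I = 0$ ($I = 6 \left(-4 + 4\right) = 6 \cdot 0 = 0$)
$I x{\left(-6,24 \right)} = 0 \left(-6 + 24\right) = 0 \cdot 18 = 0$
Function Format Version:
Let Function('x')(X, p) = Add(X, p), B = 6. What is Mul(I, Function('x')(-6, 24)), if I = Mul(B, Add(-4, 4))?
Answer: 0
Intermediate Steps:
I = 0 (I = Mul(6, Add(-4, 4)) = Mul(6, 0) = 0)
Mul(I, Function('x')(-6, 24)) = Mul(0, Add(-6, 24)) = Mul(0, 18) = 0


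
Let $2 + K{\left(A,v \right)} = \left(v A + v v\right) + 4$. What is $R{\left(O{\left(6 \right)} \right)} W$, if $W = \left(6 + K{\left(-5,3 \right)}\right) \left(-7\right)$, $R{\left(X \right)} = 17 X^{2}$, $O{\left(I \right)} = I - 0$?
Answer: $-8568$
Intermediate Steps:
$O{\left(I \right)} = I$ ($O{\left(I \right)} = I + 0 = I$)
$K{\left(A,v \right)} = 2 + v^{2} + A v$ ($K{\left(A,v \right)} = -2 + \left(\left(v A + v v\right) + 4\right) = -2 + \left(\left(A v + v^{2}\right) + 4\right) = -2 + \left(\left(v^{2} + A v\right) + 4\right) = -2 + \left(4 + v^{2} + A v\right) = 2 + v^{2} + A v$)
$W = -14$ ($W = \left(6 + \left(2 + 3^{2} - 15\right)\right) \left(-7\right) = \left(6 + \left(2 + 9 - 15\right)\right) \left(-7\right) = \left(6 - 4\right) \left(-7\right) = 2 \left(-7\right) = -14$)
$R{\left(O{\left(6 \right)} \right)} W = 17 \cdot 6^{2} \left(-14\right) = 17 \cdot 36 \left(-14\right) = 612 \left(-14\right) = -8568$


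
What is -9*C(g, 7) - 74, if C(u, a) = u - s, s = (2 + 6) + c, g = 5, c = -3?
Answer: -74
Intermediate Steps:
s = 5 (s = (2 + 6) - 3 = 8 - 3 = 5)
C(u, a) = -5 + u (C(u, a) = u - 1*5 = u - 5 = -5 + u)
-9*C(g, 7) - 74 = -9*(-5 + 5) - 74 = -9*0 - 74 = 0 - 74 = -74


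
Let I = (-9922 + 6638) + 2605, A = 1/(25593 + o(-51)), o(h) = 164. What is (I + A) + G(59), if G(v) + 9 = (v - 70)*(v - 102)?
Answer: -5537754/25757 ≈ -215.00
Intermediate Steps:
G(v) = -9 + (-102 + v)*(-70 + v) (G(v) = -9 + (v - 70)*(v - 102) = -9 + (-70 + v)*(-102 + v) = -9 + (-102 + v)*(-70 + v))
A = 1/25757 (A = 1/(25593 + 164) = 1/25757 ≈ 3.8824e-5)
I = -679 (I = -3284 + 2605 = -679)
(I + A) + G(59) = (-679 + 1/25757) + (7131 + 59² - 172*59) = -17489002/25757 + (7131 + 3481 - 10148) = -17489002/25757 + 464 = -5537754/25757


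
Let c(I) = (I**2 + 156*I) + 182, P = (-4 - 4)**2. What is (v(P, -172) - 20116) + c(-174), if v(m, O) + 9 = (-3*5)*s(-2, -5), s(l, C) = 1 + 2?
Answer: -16856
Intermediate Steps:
P = 64 (P = (-8)**2 = 64)
s(l, C) = 3
v(m, O) = -54 (v(m, O) = -9 - 3*5*3 = -9 - 15*3 = -9 - 45 = -54)
c(I) = 182 + I**2 + 156*I
(v(P, -172) - 20116) + c(-174) = (-54 - 20116) + (182 + (-174)**2 + 156*(-174)) = -20170 + (182 + 30276 - 27144) = -20170 + 3314 = -16856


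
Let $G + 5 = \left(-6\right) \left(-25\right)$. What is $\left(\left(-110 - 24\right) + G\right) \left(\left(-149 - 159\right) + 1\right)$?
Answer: $-3377$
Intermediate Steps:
$G = 145$ ($G = -5 - -150 = -5 + 150 = 145$)
$\left(\left(-110 - 24\right) + G\right) \left(\left(-149 - 159\right) + 1\right) = \left(\left(-110 - 24\right) + 145\right) \left(\left(-149 - 159\right) + 1\right) = \left(\left(-110 - 24\right) + 145\right) \left(-308 + 1\right) = \left(-134 + 145\right) \left(-307\right) = 11 \left(-307\right) = -3377$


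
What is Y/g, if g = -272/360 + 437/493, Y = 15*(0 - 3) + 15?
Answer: -665550/2903 ≈ -229.26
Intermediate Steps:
Y = -30 (Y = 15*(-3) + 15 = -45 + 15 = -30)
g = 2903/22185 (g = -272*1/360 + 437*(1/493) = -34/45 + 437/493 = 2903/22185 ≈ 0.13085)
Y/g = -30/2903/22185 = -30*22185/2903 = -665550/2903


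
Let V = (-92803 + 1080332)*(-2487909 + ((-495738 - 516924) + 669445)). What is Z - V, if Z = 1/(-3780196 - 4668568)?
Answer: 23621215151358119655/8448764 ≈ 2.7958e+12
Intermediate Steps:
Z = -1/8448764 (Z = 1/(-8448764) = -1/8448764 ≈ -1.1836e-7)
V = -2795819027654 (V = 987529*(-2487909 + (-1012662 + 669445)) = 987529*(-2487909 - 343217) = 987529*(-2831126) = -2795819027654)
Z - V = -1/8448764 - 1*(-2795819027654) = -1/8448764 + 2795819027654 = 23621215151358119655/8448764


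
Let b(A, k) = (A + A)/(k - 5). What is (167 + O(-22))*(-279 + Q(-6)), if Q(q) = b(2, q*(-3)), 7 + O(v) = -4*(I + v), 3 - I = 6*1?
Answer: -72460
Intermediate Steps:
I = -3 (I = 3 - 6 = -3)
b(A, k) = 2*A/(-5 + k) (b(A, k) = (2*A)/(-5 + k) = 2*A/(-5 + k))
O(v) = 5 - 4*v (O(v) = -7 - 4*(-3 + v) = -7 + (12 - 4*v) = 5 - 4*v)
Q(q) = 4/(-5 - 3*q) (Q(q) = 2*2/(-5 + q*(-3)) = 2*2/(-5 - 3*q) = 4/(-5 - 3*q))
(167 + O(-22))*(-279 + Q(-6)) = (167 + (5 - 4*(-22)))*(-279 - 4/(5 + 3*(-6))) = (167 + (5 + 88))*(-279 - 4/(5 - 18)) = (167 + 93)*(-279 - 4/(-13)) = 260*(-279 - 4*(-1/13)) = 260*(-279 + 4/13) = 260*(-3623/13) = -72460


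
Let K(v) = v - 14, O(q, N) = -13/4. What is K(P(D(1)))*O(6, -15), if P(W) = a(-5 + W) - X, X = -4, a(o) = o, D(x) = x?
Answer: 91/2 ≈ 45.500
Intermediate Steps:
O(q, N) = -13/4 (O(q, N) = -13*1/4 = -13/4)
P(W) = -1 + W (P(W) = (-5 + W) - 1*(-4) = (-5 + W) + 4 = -1 + W)
K(v) = -14 + v
K(P(D(1)))*O(6, -15) = (-14 + (-1 + 1))*(-13/4) = (-14 + 0)*(-13/4) = -14*(-13/4) = 91/2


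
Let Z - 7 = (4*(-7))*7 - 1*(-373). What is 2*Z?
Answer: 368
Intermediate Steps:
Z = 184 (Z = 7 + ((4*(-7))*7 - 1*(-373)) = 7 + (-28*7 + 373) = 7 + (-196 + 373) = 7 + 177 = 184)
2*Z = 2*184 = 368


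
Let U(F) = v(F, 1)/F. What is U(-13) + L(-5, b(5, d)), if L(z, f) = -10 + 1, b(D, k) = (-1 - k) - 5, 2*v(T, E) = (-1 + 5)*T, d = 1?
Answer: -7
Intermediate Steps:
v(T, E) = 2*T (v(T, E) = ((-1 + 5)*T)/2 = (4*T)/2 = 2*T)
b(D, k) = -6 - k
L(z, f) = -9
U(F) = 2 (U(F) = (2*F)/F = 2)
U(-13) + L(-5, b(5, d)) = 2 - 9 = -7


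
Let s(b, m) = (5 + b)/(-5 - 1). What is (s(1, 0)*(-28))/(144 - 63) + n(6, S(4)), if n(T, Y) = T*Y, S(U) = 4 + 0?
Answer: 1972/81 ≈ 24.346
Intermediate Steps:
s(b, m) = -5/6 - b/6 (s(b, m) = (5 + b)/(-6) = (5 + b)*(-1/6) = -5/6 - b/6)
S(U) = 4
(s(1, 0)*(-28))/(144 - 63) + n(6, S(4)) = ((-5/6 - 1/6*1)*(-28))/(144 - 63) + 6*4 = ((-5/6 - 1/6)*(-28))/81 + 24 = (-1*(-28))/81 + 24 = (1/81)*28 + 24 = 28/81 + 24 = 1972/81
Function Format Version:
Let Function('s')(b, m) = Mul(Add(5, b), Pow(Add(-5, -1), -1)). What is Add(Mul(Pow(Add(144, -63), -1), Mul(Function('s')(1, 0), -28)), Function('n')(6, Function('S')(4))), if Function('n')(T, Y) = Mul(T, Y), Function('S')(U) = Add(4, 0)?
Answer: Rational(1972, 81) ≈ 24.346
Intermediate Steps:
Function('s')(b, m) = Add(Rational(-5, 6), Mul(Rational(-1, 6), b)) (Function('s')(b, m) = Mul(Add(5, b), Pow(-6, -1)) = Mul(Add(5, b), Rational(-1, 6)) = Add(Rational(-5, 6), Mul(Rational(-1, 6), b)))
Function('S')(U) = 4
Add(Mul(Pow(Add(144, -63), -1), Mul(Function('s')(1, 0), -28)), Function('n')(6, Function('S')(4))) = Add(Mul(Pow(Add(144, -63), -1), Mul(Add(Rational(-5, 6), Mul(Rational(-1, 6), 1)), -28)), Mul(6, 4)) = Add(Mul(Pow(81, -1), Mul(Add(Rational(-5, 6), Rational(-1, 6)), -28)), 24) = Add(Mul(Rational(1, 81), Mul(-1, -28)), 24) = Add(Mul(Rational(1, 81), 28), 24) = Add(Rational(28, 81), 24) = Rational(1972, 81)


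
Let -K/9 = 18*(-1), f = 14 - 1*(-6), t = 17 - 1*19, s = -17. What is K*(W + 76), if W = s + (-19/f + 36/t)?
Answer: 64881/10 ≈ 6488.1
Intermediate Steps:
t = -2 (t = 17 - 19 = -2)
f = 20 (f = 14 + 6 = 20)
K = 162 (K = -162*(-1) = -9*(-18) = 162)
W = -719/20 (W = -17 + (-19/20 + 36/(-2)) = -17 + (-19*1/20 + 36*(-1/2)) = -17 + (-19/20 - 18) = -17 - 379/20 = -719/20 ≈ -35.950)
K*(W + 76) = 162*(-719/20 + 76) = 162*(801/20) = 64881/10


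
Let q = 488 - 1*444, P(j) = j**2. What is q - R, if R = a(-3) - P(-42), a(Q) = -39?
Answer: 1847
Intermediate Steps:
q = 44 (q = 488 - 444 = 44)
R = -1803 (R = -39 - 1*(-42)**2 = -39 - 1*1764 = -39 - 1764 = -1803)
q - R = 44 - 1*(-1803) = 44 + 1803 = 1847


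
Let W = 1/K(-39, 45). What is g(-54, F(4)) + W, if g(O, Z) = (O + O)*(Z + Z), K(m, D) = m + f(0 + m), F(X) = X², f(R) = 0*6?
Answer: -134785/39 ≈ -3456.0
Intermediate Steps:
f(R) = 0
K(m, D) = m (K(m, D) = m + 0 = m)
g(O, Z) = 4*O*Z (g(O, Z) = (2*O)*(2*Z) = 4*O*Z)
W = -1/39 (W = 1/(-39) = -1/39 ≈ -0.025641)
g(-54, F(4)) + W = 4*(-54)*4² - 1/39 = 4*(-54)*16 - 1/39 = -3456 - 1/39 = -134785/39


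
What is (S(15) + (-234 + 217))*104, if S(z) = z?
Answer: -208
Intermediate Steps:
(S(15) + (-234 + 217))*104 = (15 + (-234 + 217))*104 = (15 - 17)*104 = -2*104 = -208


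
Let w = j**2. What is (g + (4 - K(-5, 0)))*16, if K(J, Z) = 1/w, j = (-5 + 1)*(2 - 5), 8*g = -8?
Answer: 431/9 ≈ 47.889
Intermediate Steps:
g = -1 (g = (1/8)*(-8) = -1)
j = 12 (j = -4*(-3) = 12)
w = 144 (w = 12**2 = 144)
K(J, Z) = 1/144
(g + (4 - K(-5, 0)))*16 = (-1 + (4 - 1*1/144))*16 = (-1 + (4 - 1/144))*16 = (-1 + 575/144)*16 = (431/144)*16 = 431/9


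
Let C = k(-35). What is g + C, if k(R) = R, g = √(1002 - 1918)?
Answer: -35 + 2*I*√229 ≈ -35.0 + 30.266*I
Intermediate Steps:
g = 2*I*√229 (g = √(-916) = 2*I*√229 ≈ 30.266*I)
C = -35
g + C = 2*I*√229 - 35 = -35 + 2*I*√229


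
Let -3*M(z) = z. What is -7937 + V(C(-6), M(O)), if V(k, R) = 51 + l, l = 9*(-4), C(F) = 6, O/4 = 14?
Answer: -7922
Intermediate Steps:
O = 56 (O = 4*14 = 56)
M(z) = -z/3
l = -36
V(k, R) = 15 (V(k, R) = 51 - 36 = 15)
-7937 + V(C(-6), M(O)) = -7937 + 15 = -7922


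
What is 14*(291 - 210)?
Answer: 1134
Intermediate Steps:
14*(291 - 210) = 14*81 = 1134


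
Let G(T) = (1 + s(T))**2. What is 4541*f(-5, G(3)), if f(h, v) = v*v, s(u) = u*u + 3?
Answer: 129695501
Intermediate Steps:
s(u) = 3 + u**2 (s(u) = u**2 + 3 = 3 + u**2)
G(T) = (4 + T**2)**2 (G(T) = (1 + (3 + T**2))**2 = (4 + T**2)**2)
f(h, v) = v**2
4541*f(-5, G(3)) = 4541*((4 + 3**2)**2)**2 = 4541*((4 + 9)**2)**2 = 4541*(13**2)**2 = 4541*169**2 = 4541*28561 = 129695501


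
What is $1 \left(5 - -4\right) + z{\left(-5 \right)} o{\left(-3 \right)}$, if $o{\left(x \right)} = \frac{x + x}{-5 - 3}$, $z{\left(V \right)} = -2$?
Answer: $\frac{15}{2} \approx 7.5$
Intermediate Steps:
$o{\left(x \right)} = - \frac{x}{4}$ ($o{\left(x \right)} = \frac{2 x}{-8} = 2 x \left(- \frac{1}{8}\right) = - \frac{x}{4}$)
$1 \left(5 - -4\right) + z{\left(-5 \right)} o{\left(-3 \right)} = 1 \left(5 - -4\right) - 2 \left(\left(- \frac{1}{4}\right) \left(-3\right)\right) = 1 \left(5 + 4\right) - \frac{3}{2} = 1 \cdot 9 - \frac{3}{2} = 9 - \frac{3}{2} = \frac{15}{2}$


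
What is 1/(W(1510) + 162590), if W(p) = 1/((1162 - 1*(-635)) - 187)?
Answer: 1610/261769901 ≈ 6.1504e-6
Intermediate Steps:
W(p) = 1/1610 (W(p) = 1/((1162 + 635) - 187) = 1/(1797 - 187) = 1/1610)
1/(W(1510) + 162590) = 1/(1/1610 + 162590) = 1/(261769901/1610) = 1610/261769901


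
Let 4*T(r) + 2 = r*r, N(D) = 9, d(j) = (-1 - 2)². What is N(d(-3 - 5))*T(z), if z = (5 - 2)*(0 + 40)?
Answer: 64791/2 ≈ 32396.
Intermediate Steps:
d(j) = 9 (d(j) = (-3)² = 9)
z = 120 (z = 3*40 = 120)
T(r) = -½ + r²/4 (T(r) = -½ + (r*r)/4 = -½ + r²/4)
N(d(-3 - 5))*T(z) = 9*(-½ + (¼)*120²) = 9*(-½ + (¼)*14400) = 9*(-½ + 3600) = 9*(7199/2) = 64791/2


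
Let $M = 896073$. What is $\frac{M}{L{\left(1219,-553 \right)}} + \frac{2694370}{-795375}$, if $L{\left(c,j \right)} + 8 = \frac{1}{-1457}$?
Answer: $- \frac{29670165632899}{264905325} \approx -1.12 \cdot 10^{5}$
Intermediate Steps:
$L{\left(c,j \right)} = - \frac{11657}{1457}$ ($L{\left(c,j \right)} = -8 + \frac{1}{-1457} = -8 - \frac{1}{1457} = - \frac{11657}{1457}$)
$\frac{M}{L{\left(1219,-553 \right)}} + \frac{2694370}{-795375} = \frac{896073}{- \frac{11657}{1457}} + \frac{2694370}{-795375} = 896073 \left(- \frac{1457}{11657}\right) + 2694370 \left(- \frac{1}{795375}\right) = - \frac{1305578361}{11657} - \frac{76982}{22725} = - \frac{29670165632899}{264905325}$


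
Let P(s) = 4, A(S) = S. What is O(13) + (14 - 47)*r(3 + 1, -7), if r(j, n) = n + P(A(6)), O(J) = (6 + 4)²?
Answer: 199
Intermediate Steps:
O(J) = 100 (O(J) = 10² = 100)
r(j, n) = 4 + n (r(j, n) = n + 4 = 4 + n)
O(13) + (14 - 47)*r(3 + 1, -7) = 100 + (14 - 47)*(4 - 7) = 100 - 33*(-3) = 100 + 99 = 199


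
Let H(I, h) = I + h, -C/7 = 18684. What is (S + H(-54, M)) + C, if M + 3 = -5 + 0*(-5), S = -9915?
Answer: -140765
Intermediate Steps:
C = -130788 (C = -7*18684 = -130788)
M = -8 (M = -3 + (-5 + 0*(-5)) = -3 + (-5 + 0) = -3 - 5 = -8)
(S + H(-54, M)) + C = (-9915 + (-54 - 8)) - 130788 = (-9915 - 62) - 130788 = -9977 - 130788 = -140765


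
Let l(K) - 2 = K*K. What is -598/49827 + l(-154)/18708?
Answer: 195101567/155360586 ≈ 1.2558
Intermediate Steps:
l(K) = 2 + K**2 (l(K) = 2 + K*K = 2 + K**2)
-598/49827 + l(-154)/18708 = -598/49827 + (2 + (-154)**2)/18708 = -598*1/49827 + (2 + 23716)*(1/18708) = -598/49827 + 23718*(1/18708) = -598/49827 + 3953/3118 = 195101567/155360586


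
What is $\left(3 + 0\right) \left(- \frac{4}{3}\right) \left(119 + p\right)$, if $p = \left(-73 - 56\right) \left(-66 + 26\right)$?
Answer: $-21116$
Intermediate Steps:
$p = 5160$ ($p = \left(-73 - 56\right) \left(-40\right) = \left(-129\right) \left(-40\right) = 5160$)
$\left(3 + 0\right) \left(- \frac{4}{3}\right) \left(119 + p\right) = \left(3 + 0\right) \left(- \frac{4}{3}\right) \left(119 + 5160\right) = 3 \left(\left(-4\right) \frac{1}{3}\right) 5279 = 3 \left(- \frac{4}{3}\right) 5279 = \left(-4\right) 5279 = -21116$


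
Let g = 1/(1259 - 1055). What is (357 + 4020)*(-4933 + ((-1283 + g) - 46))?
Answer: -1863795173/68 ≈ -2.7409e+7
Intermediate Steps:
g = 1/204 ≈ 0.0049020
(357 + 4020)*(-4933 + ((-1283 + g) - 46)) = (357 + 4020)*(-4933 + ((-1283 + 1/204) - 46)) = 4377*(-4933 + (-261731/204 - 46)) = 4377*(-4933 - 271115/204) = 4377*(-1277447/204) = -1863795173/68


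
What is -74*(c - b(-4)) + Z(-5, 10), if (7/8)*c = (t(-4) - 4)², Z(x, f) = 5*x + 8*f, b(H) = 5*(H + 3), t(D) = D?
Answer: -40093/7 ≈ -5727.6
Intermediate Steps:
b(H) = 15 + 5*H (b(H) = 5*(3 + H) = 15 + 5*H)
c = 512/7 (c = 8*(-4 - 4)²/7 = (8/7)*(-8)² = (8/7)*64 = 512/7 ≈ 73.143)
-74*(c - b(-4)) + Z(-5, 10) = -74*(512/7 - (15 + 5*(-4))) + (5*(-5) + 8*10) = -74*(512/7 - (15 - 20)) + (-25 + 80) = -74*(512/7 - 1*(-5)) + 55 = -74*(512/7 + 5) + 55 = -74*547/7 + 55 = -40478/7 + 55 = -40093/7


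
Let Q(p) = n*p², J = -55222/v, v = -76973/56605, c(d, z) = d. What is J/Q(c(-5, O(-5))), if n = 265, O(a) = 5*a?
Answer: 625168262/101989225 ≈ 6.1297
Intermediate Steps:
v = -76973/56605 (v = -76973*1/56605 = -76973/56605 ≈ -1.3598)
J = 3125841310/76973 (J = -55222/(-76973/56605) = -55222*(-56605/76973) = 3125841310/76973 ≈ 40610.)
Q(p) = 265*p²
J/Q(c(-5, O(-5))) = 3125841310/(76973*((265*(-5)²))) = 3125841310/(76973*((265*25))) = (3125841310/76973)/6625 = (3125841310/76973)*(1/6625) = 625168262/101989225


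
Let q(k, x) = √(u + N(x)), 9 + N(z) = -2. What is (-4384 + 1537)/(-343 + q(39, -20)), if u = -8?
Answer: 976521/117668 + 2847*I*√19/117668 ≈ 8.299 + 0.10546*I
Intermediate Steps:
N(z) = -11 (N(z) = -9 - 2 = -11)
q(k, x) = I*√19 (q(k, x) = √(-8 - 11) = √(-19) = I*√19)
(-4384 + 1537)/(-343 + q(39, -20)) = (-4384 + 1537)/(-343 + I*√19) = -2847/(-343 + I*√19)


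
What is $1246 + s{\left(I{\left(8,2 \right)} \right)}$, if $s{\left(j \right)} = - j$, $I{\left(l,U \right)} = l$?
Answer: $1238$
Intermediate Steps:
$1246 + s{\left(I{\left(8,2 \right)} \right)} = 1246 - 8 = 1238$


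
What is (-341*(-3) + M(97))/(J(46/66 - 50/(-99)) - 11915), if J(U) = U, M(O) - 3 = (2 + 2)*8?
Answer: -52371/589733 ≈ -0.088805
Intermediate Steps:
M(O) = 35 (M(O) = 3 + (2 + 2)*8 = 3 + 4*8 = 3 + 32 = 35)
(-341*(-3) + M(97))/(J(46/66 - 50/(-99)) - 11915) = (-341*(-3) + 35)/((46/66 - 50/(-99)) - 11915) = (1023 + 35)/((46*(1/66) - 50*(-1/99)) - 11915) = 1058/((23/33 + 50/99) - 11915) = 1058/(119/99 - 11915) = 1058/(-1179466/99) = 1058*(-99/1179466) = -52371/589733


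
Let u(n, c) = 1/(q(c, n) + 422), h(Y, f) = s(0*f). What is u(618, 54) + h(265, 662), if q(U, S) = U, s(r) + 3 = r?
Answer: -1427/476 ≈ -2.9979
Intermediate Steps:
s(r) = -3 + r
h(Y, f) = -3 (h(Y, f) = -3 + 0*f = -3 + 0 = -3)
u(n, c) = 1/(422 + c) (u(n, c) = 1/(c + 422) = 1/(422 + c))
u(618, 54) + h(265, 662) = 1/(422 + 54) - 3 = 1/476 - 3 = -1427/476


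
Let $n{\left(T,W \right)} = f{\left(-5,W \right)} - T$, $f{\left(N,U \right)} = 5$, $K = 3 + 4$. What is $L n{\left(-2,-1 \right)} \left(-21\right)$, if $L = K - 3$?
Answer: $-588$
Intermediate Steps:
$K = 7$
$L = 4$ ($L = 7 - 3 = 4$)
$n{\left(T,W \right)} = 5 - T$
$L n{\left(-2,-1 \right)} \left(-21\right) = 4 \left(5 - -2\right) \left(-21\right) = 4 \left(5 + 2\right) \left(-21\right) = 4 \cdot 7 \left(-21\right) = 28 \left(-21\right) = -588$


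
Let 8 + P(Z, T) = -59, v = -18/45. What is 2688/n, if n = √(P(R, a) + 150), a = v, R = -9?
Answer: 2688*√83/83 ≈ 295.05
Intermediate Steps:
v = -⅖ (v = -18*1/45 = -⅖ ≈ -0.40000)
a = -⅖ ≈ -0.40000
P(Z, T) = -67 (P(Z, T) = -8 - 59 = -67)
n = √83 (n = √(-67 + 150) = √83 ≈ 9.1104)
2688/n = 2688/(√83) = 2688*(√83/83) = 2688*√83/83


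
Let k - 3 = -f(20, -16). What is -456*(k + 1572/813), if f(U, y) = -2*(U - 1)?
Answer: -5305560/271 ≈ -19578.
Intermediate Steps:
f(U, y) = 2 - 2*U (f(U, y) = -2*(-1 + U) = 2 - 2*U)
k = 41 (k = 3 - (2 - 2*20) = 3 - (2 - 40) = 3 - 1*(-38) = 3 + 38 = 41)
-456*(k + 1572/813) = -456*(41 + 1572/813) = -456*(41 + 1572*(1/813)) = -456*(41 + 524/271) = -456*11635/271 = -5305560/271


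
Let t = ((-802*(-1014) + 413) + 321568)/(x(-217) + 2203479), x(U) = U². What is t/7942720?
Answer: 1135209/17875631464960 ≈ 6.3506e-8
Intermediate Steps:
t = 1135209/2250568 (t = ((-802*(-1014) + 413) + 321568)/((-217)² + 2203479) = ((813228 + 413) + 321568)/(47089 + 2203479) = (813641 + 321568)/2250568 = 1135209*(1/2250568) = 1135209/2250568 ≈ 0.50441)
t/7942720 = (1135209/2250568)/7942720 = (1135209/2250568)*(1/7942720) = 1135209/17875631464960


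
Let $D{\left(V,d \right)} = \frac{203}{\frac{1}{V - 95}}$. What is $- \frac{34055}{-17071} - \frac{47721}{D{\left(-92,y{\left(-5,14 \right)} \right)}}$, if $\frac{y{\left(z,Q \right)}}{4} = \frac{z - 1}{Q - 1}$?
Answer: $\frac{2107407046}{648032231} \approx 3.252$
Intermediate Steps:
$y{\left(z,Q \right)} = \frac{4 \left(-1 + z\right)}{-1 + Q}$ ($y{\left(z,Q \right)} = 4 \frac{z - 1}{Q - 1} = 4 \frac{-1 + z}{-1 + Q} = \frac{4 \left(-1 + z\right)}{-1 + Q}$)
$D{\left(V,d \right)} = -19285 + 203 V$ ($D{\left(V,d \right)} = \frac{203}{\frac{1}{-95 + V}} = 203 \left(-95 + V\right) = -19285 + 203 V$)
$- \frac{34055}{-17071} - \frac{47721}{D{\left(-92,y{\left(-5,14 \right)} \right)}} = - \frac{34055}{-17071} - \frac{47721}{-19285 + 203 \left(-92\right)} = \left(-34055\right) \left(- \frac{1}{17071}\right) - \frac{47721}{-19285 - 18676} = \frac{34055}{17071} - \frac{47721}{-37961} = \frac{34055}{17071} - - \frac{47721}{37961} = \frac{34055}{17071} + \frac{47721}{37961} = \frac{2107407046}{648032231}$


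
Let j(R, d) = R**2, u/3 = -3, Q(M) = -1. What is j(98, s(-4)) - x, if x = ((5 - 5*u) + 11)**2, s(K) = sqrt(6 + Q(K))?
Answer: 5883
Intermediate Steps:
u = -9 (u = 3*(-3) = -9)
s(K) = sqrt(5) (s(K) = sqrt(6 - 1) = sqrt(5))
x = 3721 (x = ((5 - 5*(-9)) + 11)**2 = ((5 + 45) + 11)**2 = (50 + 11)**2 = 61**2 = 3721)
j(98, s(-4)) - x = 98**2 - 1*3721 = 9604 - 3721 = 5883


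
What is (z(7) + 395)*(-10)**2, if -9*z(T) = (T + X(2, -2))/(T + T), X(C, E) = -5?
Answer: 2488400/63 ≈ 39498.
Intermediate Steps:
z(T) = -(-5 + T)/(18*T) (z(T) = -(T - 5)/(9*(T + T)) = -(-5 + T)/(9*(2*T)) = -(-5 + T)*1/(2*T)/9 = -(-5 + T)/(18*T))
(z(7) + 395)*(-10)**2 = ((1/18)*(5 - 1*7)/7 + 395)*(-10)**2 = ((1/18)*(1/7)*(5 - 7) + 395)*100 = ((1/18)*(1/7)*(-2) + 395)*100 = (-1/63 + 395)*100 = (24884/63)*100 = 2488400/63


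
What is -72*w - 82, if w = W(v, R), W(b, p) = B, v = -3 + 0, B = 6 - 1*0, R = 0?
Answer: -514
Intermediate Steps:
B = 6 (B = 6 + 0 = 6)
v = -3
W(b, p) = 6
w = 6
-72*w - 82 = -72*6 - 82 = -432 - 82 = -514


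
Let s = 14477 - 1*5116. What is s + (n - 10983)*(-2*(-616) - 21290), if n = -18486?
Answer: 591098563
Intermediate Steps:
s = 9361 (s = 14477 - 5116 = 9361)
s + (n - 10983)*(-2*(-616) - 21290) = 9361 + (-18486 - 10983)*(-2*(-616) - 21290) = 9361 - 29469*(1232 - 21290) = 9361 - 29469*(-20058) = 9361 + 591089202 = 591098563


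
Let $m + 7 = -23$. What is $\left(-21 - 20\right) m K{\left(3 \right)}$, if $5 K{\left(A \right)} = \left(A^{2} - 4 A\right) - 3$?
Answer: $-1476$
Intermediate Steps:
$m = -30$ ($m = -7 - 23 = -30$)
$K{\left(A \right)} = - \frac{3}{5} - \frac{4 A}{5} + \frac{A^{2}}{5}$ ($K{\left(A \right)} = \frac{\left(A^{2} - 4 A\right) - 3}{5} = \frac{-3 + A^{2} - 4 A}{5} = - \frac{3}{5} - \frac{4 A}{5} + \frac{A^{2}}{5}$)
$\left(-21 - 20\right) m K{\left(3 \right)} = \left(-21 - 20\right) \left(-30\right) \left(- \frac{3}{5} - \frac{12}{5} + \frac{3^{2}}{5}\right) = \left(-41\right) \left(-30\right) \left(- \frac{3}{5} - \frac{12}{5} + \frac{1}{5} \cdot 9\right) = 1230 \left(- \frac{3}{5} - \frac{12}{5} + \frac{9}{5}\right) = 1230 \left(- \frac{6}{5}\right) = -1476$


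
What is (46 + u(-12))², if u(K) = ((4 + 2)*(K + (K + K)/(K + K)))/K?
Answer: 10609/4 ≈ 2652.3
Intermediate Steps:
u(K) = (6 + 6*K)/K (u(K) = (6*(K + (2*K)/((2*K))))/K = (6*(K + (2*K)*(1/(2*K))))/K = (6*(K + 1))/K = (6*(1 + K))/K = (6 + 6*K)/K)
(46 + u(-12))² = (46 + (6 + 6/(-12)))² = (46 + (6 + 6*(-1/12)))² = (46 + (6 - ½))² = (46 + 11/2)² = (103/2)² = 10609/4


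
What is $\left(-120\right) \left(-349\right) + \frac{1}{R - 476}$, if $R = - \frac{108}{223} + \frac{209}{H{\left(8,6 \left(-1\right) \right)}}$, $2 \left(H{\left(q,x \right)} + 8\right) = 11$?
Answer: $\frac{26153807605}{624494} \approx 41880.0$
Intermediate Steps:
$H{\left(q,x \right)} = - \frac{5}{2}$ ($H{\left(q,x \right)} = -8 + \frac{1}{2} \cdot 11 = -8 + \frac{11}{2} = - \frac{5}{2}$)
$R = - \frac{93754}{1115}$ ($R = - \frac{108}{223} + \frac{209}{- \frac{5}{2}} = \left(-108\right) \frac{1}{223} + 209 \left(- \frac{2}{5}\right) = - \frac{108}{223} - \frac{418}{5} = - \frac{93754}{1115} \approx -84.084$)
$\left(-120\right) \left(-349\right) + \frac{1}{R - 476} = \left(-120\right) \left(-349\right) + \frac{1}{- \frac{93754}{1115} - 476} = 41880 + \frac{1}{- \frac{624494}{1115}} = 41880 - \frac{1115}{624494} = \frac{26153807605}{624494}$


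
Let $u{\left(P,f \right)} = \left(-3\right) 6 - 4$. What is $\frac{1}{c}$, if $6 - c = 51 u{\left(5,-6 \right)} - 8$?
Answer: $\frac{1}{1136} \approx 0.00088028$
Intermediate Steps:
$u{\left(P,f \right)} = -22$ ($u{\left(P,f \right)} = -18 - 4 = -22$)
$c = 1136$ ($c = 6 - \left(51 \left(-22\right) - 8\right) = 6 - \left(-1122 - 8\right) = 6 - -1130 = 6 + 1130 = 1136$)
$\frac{1}{c} = \frac{1}{1136}$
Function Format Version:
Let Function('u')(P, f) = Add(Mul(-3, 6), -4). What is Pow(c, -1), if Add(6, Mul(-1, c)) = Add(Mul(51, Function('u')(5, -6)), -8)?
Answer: Rational(1, 1136) ≈ 0.00088028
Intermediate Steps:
Function('u')(P, f) = -22 (Function('u')(P, f) = Add(-18, -4) = -22)
c = 1136 (c = Add(6, Mul(-1, Add(Mul(51, -22), -8))) = Add(6, Mul(-1, Add(-1122, -8))) = Add(6, Mul(-1, -1130)) = Add(6, 1130) = 1136)
Pow(c, -1) = Pow(1136, -1) = Rational(1, 1136)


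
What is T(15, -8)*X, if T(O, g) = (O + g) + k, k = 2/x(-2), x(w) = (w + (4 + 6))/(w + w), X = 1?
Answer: 6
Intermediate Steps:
x(w) = (10 + w)/(2*w) (x(w) = (w + 10)/((2*w)) = (10 + w)*(1/(2*w)) = (10 + w)/(2*w))
k = -1 (k = 2/(((½)*(10 - 2)/(-2))) = 2/(((½)*(-½)*8)) = 2/(-2) = 2*(-½) = -1)
T(O, g) = -1 + O + g (T(O, g) = (O + g) - 1 = -1 + O + g)
T(15, -8)*X = (-1 + 15 - 8)*1 = 6*1 = 6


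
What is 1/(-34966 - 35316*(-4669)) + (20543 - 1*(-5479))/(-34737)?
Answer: -2846344099913/3799610152982 ≈ -0.74911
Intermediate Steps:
1/(-34966 - 35316*(-4669)) + (20543 - 1*(-5479))/(-34737) = -1/4669/(-70282) + (20543 + 5479)*(-1/34737) = -1/70282*(-1/4669) + 26022*(-1/34737) = 1/328146658 - 8674/11579 = -2846344099913/3799610152982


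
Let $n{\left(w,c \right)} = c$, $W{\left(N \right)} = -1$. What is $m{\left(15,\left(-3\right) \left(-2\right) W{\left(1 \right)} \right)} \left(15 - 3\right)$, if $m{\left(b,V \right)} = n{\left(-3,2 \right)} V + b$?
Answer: $36$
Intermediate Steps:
$m{\left(b,V \right)} = b + 2 V$ ($m{\left(b,V \right)} = 2 V + b = b + 2 V$)
$m{\left(15,\left(-3\right) \left(-2\right) W{\left(1 \right)} \right)} \left(15 - 3\right) = \left(15 + 2 \left(-3\right) \left(-2\right) \left(-1\right)\right) \left(15 - 3\right) = \left(15 + 2 \cdot 6 \left(-1\right)\right) 12 = \left(15 + 2 \left(-6\right)\right) 12 = \left(15 - 12\right) 12 = 3 \cdot 12 = 36$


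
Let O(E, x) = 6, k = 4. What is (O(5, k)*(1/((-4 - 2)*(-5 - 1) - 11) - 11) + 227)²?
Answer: 16248961/625 ≈ 25998.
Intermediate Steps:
(O(5, k)*(1/((-4 - 2)*(-5 - 1) - 11) - 11) + 227)² = (6*(1/((-4 - 2)*(-5 - 1) - 11) - 11) + 227)² = (6*(1/(-6*(-6) - 11) - 11) + 227)² = (6*(1/(36 - 11) - 11) + 227)² = (6*(1/25 - 11) + 227)² = (6*(-274/25) + 227)² = (-1644/25 + 227)² = (4031/25)² = 16248961/625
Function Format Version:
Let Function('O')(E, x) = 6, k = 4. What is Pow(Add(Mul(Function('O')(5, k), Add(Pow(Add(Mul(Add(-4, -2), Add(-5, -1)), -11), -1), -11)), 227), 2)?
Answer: Rational(16248961, 625) ≈ 25998.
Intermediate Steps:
Pow(Add(Mul(Function('O')(5, k), Add(Pow(Add(Mul(Add(-4, -2), Add(-5, -1)), -11), -1), -11)), 227), 2) = Pow(Add(Mul(6, Add(Pow(Add(Mul(Add(-4, -2), Add(-5, -1)), -11), -1), -11)), 227), 2) = Pow(Add(Mul(6, Add(Pow(Add(Mul(-6, -6), -11), -1), -11)), 227), 2) = Pow(Add(Mul(6, Add(Pow(Add(36, -11), -1), -11)), 227), 2) = Pow(Add(Mul(6, Add(Pow(25, -1), -11)), 227), 2) = Pow(Add(Mul(6, Add(Rational(1, 25), -11)), 227), 2) = Pow(Add(Mul(6, Rational(-274, 25)), 227), 2) = Pow(Add(Rational(-1644, 25), 227), 2) = Pow(Rational(4031, 25), 2) = Rational(16248961, 625)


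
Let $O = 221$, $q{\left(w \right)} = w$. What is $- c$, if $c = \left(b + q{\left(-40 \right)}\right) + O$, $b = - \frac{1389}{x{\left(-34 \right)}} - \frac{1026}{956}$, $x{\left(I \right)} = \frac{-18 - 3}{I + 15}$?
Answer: $\frac{3602931}{3346} \approx 1076.8$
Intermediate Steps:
$x{\left(I \right)} = - \frac{21}{15 + I}$
$b = - \frac{4208557}{3346}$ ($b = - \frac{1389}{\left(-21\right) \frac{1}{15 - 34}} - \frac{1026}{956} = - \frac{1389}{\left(-21\right) \frac{1}{-19}} - \frac{513}{478} = - \frac{1389}{\left(-21\right) \left(- \frac{1}{19}\right)} - \frac{513}{478} = - \frac{1389}{\frac{21}{19}} - \frac{513}{478} = \left(-1389\right) \frac{19}{21} - \frac{513}{478} = - \frac{8797}{7} - \frac{513}{478} = - \frac{4208557}{3346} \approx -1257.8$)
$c = - \frac{3602931}{3346}$ ($c = \left(- \frac{4208557}{3346} - 40\right) + 221 = - \frac{4342397}{3346} + 221 = - \frac{3602931}{3346} \approx -1076.8$)
$- c = \left(-1\right) \left(- \frac{3602931}{3346}\right) = \frac{3602931}{3346}$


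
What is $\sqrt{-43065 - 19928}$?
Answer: $i \sqrt{62993} \approx 250.98 i$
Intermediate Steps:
$\sqrt{-43065 - 19928} = \sqrt{-62993} = i \sqrt{62993}$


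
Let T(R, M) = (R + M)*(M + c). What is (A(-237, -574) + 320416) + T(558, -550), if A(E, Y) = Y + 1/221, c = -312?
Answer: 69161067/221 ≈ 3.1295e+5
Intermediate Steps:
T(R, M) = (-312 + M)*(M + R) (T(R, M) = (R + M)*(M - 312) = (M + R)*(-312 + M) = (-312 + M)*(M + R))
A(E, Y) = 1/221 + Y (A(E, Y) = Y + 1/221 = 1/221 + Y)
(A(-237, -574) + 320416) + T(558, -550) = ((1/221 - 574) + 320416) + ((-550)² - 312*(-550) - 312*558 - 550*558) = (-126853/221 + 320416) + (302500 + 171600 - 174096 - 306900) = 70685083/221 - 6896 = 69161067/221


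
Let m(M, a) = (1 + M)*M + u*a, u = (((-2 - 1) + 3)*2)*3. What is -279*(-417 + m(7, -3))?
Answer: 100719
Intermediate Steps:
u = 0 (u = ((-3 + 3)*2)*3 = (0*2)*3 = 0*3 = 0)
m(M, a) = M*(1 + M) (m(M, a) = (1 + M)*M + 0*a = M*(1 + M) + 0 = M*(1 + M))
-279*(-417 + m(7, -3)) = -279*(-417 + 7*(1 + 7)) = -279*(-417 + 7*8) = -279*(-417 + 56) = -279*(-361) = 100719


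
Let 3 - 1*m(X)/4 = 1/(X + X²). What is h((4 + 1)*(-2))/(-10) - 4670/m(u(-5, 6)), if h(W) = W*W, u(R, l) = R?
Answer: -23940/59 ≈ -405.76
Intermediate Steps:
m(X) = 12 - 4/(X + X²)
h(W) = W²
h((4 + 1)*(-2))/(-10) - 4670/m(u(-5, 6)) = ((4 + 1)*(-2))²/(-10) - 4670*(-5*(1 - 5)/(4*(-1 + 3*(-5) + 3*(-5)²))) = (5*(-2))²*(-⅒) - 4670*5/(-1 - 15 + 3*25) = (-10)²*(-⅒) - 4670*5/(-1 - 15 + 75) = 100*(-⅒) - 4670/(4*(-⅕)*(-¼)*59) = -10 - 4670/59/5 = -10 - 4670*5/59 = -10 - 23350/59 = -23940/59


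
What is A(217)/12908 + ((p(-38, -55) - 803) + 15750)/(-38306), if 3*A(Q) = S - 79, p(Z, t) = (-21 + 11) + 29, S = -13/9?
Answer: -655453000/1668781737 ≈ -0.39277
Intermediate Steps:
S = -13/9 (S = -13*⅑ = -13/9 ≈ -1.4444)
p(Z, t) = 19 (p(Z, t) = -10 + 29 = 19)
A(Q) = -724/27 (A(Q) = (-13/9 - 79)/3 = (⅓)*(-724/9) = -724/27)
A(217)/12908 + ((p(-38, -55) - 803) + 15750)/(-38306) = -724/27/12908 + ((19 - 803) + 15750)/(-38306) = -724/27*1/12908 + (-784 + 15750)*(-1/38306) = -181/87129 + 14966*(-1/38306) = -181/87129 - 7483/19153 = -655453000/1668781737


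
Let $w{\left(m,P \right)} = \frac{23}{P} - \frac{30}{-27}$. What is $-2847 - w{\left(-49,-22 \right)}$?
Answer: $- \frac{563719}{198} \approx -2847.1$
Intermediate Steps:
$w{\left(m,P \right)} = \frac{10}{9} + \frac{23}{P}$ ($w{\left(m,P \right)} = \frac{23}{P} - - \frac{10}{9} = \frac{23}{P} + \frac{10}{9} = \frac{10}{9} + \frac{23}{P}$)
$-2847 - w{\left(-49,-22 \right)} = -2847 - \left(\frac{10}{9} + \frac{23}{-22}\right) = -2847 - \left(\frac{10}{9} + 23 \left(- \frac{1}{22}\right)\right) = -2847 - \left(\frac{10}{9} - \frac{23}{22}\right) = -2847 - \frac{13}{198} = - \frac{563719}{198}$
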